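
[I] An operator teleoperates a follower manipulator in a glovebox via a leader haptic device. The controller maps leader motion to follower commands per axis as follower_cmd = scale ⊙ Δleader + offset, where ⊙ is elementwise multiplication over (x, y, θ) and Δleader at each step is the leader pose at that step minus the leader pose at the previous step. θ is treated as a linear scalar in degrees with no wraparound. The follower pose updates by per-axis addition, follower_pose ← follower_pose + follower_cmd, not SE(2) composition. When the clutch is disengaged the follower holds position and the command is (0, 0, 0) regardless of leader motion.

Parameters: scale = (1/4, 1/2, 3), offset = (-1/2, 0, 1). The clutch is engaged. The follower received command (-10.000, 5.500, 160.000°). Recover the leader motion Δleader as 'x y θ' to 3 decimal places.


-38.000 11.000 53.000

axis x: (-10.000 − -1/2) / (1/4) = -38.000
axis y: (5.500 − 0) / (1/2) = 11.000
axis θ: (160.000 − 1) / (3) = 53.000


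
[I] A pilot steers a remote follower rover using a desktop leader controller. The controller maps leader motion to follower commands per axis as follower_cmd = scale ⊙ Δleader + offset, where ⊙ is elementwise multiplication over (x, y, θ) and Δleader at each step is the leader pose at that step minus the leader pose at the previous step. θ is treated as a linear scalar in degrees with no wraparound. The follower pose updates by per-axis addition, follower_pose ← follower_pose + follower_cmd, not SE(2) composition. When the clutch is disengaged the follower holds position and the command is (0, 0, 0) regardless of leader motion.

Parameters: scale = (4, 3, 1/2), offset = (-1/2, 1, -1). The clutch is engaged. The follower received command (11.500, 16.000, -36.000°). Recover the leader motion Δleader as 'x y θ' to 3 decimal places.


3.000 5.000 -70.000

axis x: (11.500 − -1/2) / (4) = 3.000
axis y: (16.000 − 1) / (3) = 5.000
axis θ: (-36.000 − -1) / (1/2) = -70.000


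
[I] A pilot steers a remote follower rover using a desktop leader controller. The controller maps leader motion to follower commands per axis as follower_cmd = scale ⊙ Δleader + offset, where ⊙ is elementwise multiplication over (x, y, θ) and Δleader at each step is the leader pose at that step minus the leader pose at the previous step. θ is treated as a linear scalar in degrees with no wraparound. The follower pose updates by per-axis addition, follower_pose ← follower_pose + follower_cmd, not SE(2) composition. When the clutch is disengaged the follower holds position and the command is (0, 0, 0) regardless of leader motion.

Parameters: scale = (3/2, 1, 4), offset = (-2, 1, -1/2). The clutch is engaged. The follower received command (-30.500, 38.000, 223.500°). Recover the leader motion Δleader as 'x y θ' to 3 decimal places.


axis x: (-30.500 − -2) / (3/2) = -19.000
axis y: (38.000 − 1) / (1) = 37.000
axis θ: (223.500 − -1/2) / (4) = 56.000

-19.000 37.000 56.000


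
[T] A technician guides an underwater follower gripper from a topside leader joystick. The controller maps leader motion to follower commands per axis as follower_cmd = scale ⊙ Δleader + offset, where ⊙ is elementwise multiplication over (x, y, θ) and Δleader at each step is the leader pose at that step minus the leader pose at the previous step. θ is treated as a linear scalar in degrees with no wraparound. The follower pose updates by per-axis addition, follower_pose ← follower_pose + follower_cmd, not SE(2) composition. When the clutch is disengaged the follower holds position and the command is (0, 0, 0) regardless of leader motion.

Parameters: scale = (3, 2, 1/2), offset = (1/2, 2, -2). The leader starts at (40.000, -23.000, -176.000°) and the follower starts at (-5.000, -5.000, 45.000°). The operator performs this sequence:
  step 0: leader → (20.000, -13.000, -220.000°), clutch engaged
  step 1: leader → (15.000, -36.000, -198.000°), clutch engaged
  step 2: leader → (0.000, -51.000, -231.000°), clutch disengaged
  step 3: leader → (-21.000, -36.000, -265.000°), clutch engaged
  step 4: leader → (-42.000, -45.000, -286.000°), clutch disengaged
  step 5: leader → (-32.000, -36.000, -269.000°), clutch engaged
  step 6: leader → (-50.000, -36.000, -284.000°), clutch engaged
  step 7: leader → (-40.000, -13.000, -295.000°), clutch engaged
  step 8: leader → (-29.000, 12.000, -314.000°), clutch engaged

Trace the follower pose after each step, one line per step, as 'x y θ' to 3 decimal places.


step 0: Δleader=(-20.000, 10.000, -44.000°), engaged; cmd=(-59.500, 22.000, -24.000°) → follower=(-64.500, 17.000, 21.000°)
step 1: Δleader=(-5.000, -23.000, 22.000°), engaged; cmd=(-14.500, -44.000, 9.000°) → follower=(-79.000, -27.000, 30.000°)
step 2: Δleader=(-15.000, -15.000, -33.000°), disengaged; cmd=(0,0,0) → follower holds at (-79.000, -27.000, 30.000°)
step 3: Δleader=(-21.000, 15.000, -34.000°), engaged; cmd=(-62.500, 32.000, -19.000°) → follower=(-141.500, 5.000, 11.000°)
step 4: Δleader=(-21.000, -9.000, -21.000°), disengaged; cmd=(0,0,0) → follower holds at (-141.500, 5.000, 11.000°)
step 5: Δleader=(10.000, 9.000, 17.000°), engaged; cmd=(30.500, 20.000, 6.500°) → follower=(-111.000, 25.000, 17.500°)
step 6: Δleader=(-18.000, 0.000, -15.000°), engaged; cmd=(-53.500, 2.000, -9.500°) → follower=(-164.500, 27.000, 8.000°)
step 7: Δleader=(10.000, 23.000, -11.000°), engaged; cmd=(30.500, 48.000, -7.500°) → follower=(-134.000, 75.000, 0.500°)
step 8: Δleader=(11.000, 25.000, -19.000°), engaged; cmd=(33.500, 52.000, -11.500°) → follower=(-100.500, 127.000, -11.000°)

-64.500 17.000 21.000
-79.000 -27.000 30.000
-79.000 -27.000 30.000
-141.500 5.000 11.000
-141.500 5.000 11.000
-111.000 25.000 17.500
-164.500 27.000 8.000
-134.000 75.000 0.500
-100.500 127.000 -11.000


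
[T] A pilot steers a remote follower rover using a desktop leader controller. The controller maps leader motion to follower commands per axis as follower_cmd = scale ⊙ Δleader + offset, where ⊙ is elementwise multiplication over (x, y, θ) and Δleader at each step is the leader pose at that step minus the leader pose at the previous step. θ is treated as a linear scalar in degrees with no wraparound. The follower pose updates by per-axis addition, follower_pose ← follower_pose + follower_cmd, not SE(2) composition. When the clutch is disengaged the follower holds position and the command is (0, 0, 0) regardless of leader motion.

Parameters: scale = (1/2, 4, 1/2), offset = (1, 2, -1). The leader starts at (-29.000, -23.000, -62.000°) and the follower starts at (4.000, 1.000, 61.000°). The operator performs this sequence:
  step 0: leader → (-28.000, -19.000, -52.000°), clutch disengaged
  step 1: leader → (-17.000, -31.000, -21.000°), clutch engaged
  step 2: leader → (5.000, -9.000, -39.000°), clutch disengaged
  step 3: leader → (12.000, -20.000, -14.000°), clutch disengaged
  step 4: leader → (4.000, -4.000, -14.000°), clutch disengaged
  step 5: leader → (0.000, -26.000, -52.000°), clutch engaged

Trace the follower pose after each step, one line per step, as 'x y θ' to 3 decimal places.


4.000 1.000 61.000
10.500 -45.000 75.500
10.500 -45.000 75.500
10.500 -45.000 75.500
10.500 -45.000 75.500
9.500 -131.000 55.500

step 0: Δleader=(1.000, 4.000, 10.000°), disengaged; cmd=(0,0,0) → follower holds at (4.000, 1.000, 61.000°)
step 1: Δleader=(11.000, -12.000, 31.000°), engaged; cmd=(6.500, -46.000, 14.500°) → follower=(10.500, -45.000, 75.500°)
step 2: Δleader=(22.000, 22.000, -18.000°), disengaged; cmd=(0,0,0) → follower holds at (10.500, -45.000, 75.500°)
step 3: Δleader=(7.000, -11.000, 25.000°), disengaged; cmd=(0,0,0) → follower holds at (10.500, -45.000, 75.500°)
step 4: Δleader=(-8.000, 16.000, 0.000°), disengaged; cmd=(0,0,0) → follower holds at (10.500, -45.000, 75.500°)
step 5: Δleader=(-4.000, -22.000, -38.000°), engaged; cmd=(-1.000, -86.000, -20.000°) → follower=(9.500, -131.000, 55.500°)


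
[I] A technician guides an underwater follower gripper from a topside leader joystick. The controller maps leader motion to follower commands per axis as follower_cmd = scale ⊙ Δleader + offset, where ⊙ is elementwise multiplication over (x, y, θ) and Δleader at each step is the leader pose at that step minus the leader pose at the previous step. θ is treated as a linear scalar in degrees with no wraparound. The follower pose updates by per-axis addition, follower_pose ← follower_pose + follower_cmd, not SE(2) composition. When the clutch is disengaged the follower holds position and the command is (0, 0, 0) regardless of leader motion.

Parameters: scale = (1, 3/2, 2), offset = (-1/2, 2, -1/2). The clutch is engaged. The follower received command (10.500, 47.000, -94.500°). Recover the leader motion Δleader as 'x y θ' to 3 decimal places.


axis x: (10.500 − -1/2) / (1) = 11.000
axis y: (47.000 − 2) / (3/2) = 30.000
axis θ: (-94.500 − -1/2) / (2) = -47.000

11.000 30.000 -47.000


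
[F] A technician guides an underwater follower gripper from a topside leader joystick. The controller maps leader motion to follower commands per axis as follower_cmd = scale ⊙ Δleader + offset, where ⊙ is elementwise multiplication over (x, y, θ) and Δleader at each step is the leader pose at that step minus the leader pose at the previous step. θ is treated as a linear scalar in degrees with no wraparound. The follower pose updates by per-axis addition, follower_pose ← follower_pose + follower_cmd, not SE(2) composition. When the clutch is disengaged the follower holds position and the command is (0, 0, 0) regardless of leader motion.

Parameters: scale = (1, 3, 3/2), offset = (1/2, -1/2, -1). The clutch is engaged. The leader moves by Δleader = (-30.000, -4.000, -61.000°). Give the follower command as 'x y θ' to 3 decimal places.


-29.500 -12.500 -92.500

axis x: 1·-30.000 + 1/2 = -29.500
axis y: 3·-4.000 + -1/2 = -12.500
axis θ: 3/2·-61.000 + -1 = -92.500


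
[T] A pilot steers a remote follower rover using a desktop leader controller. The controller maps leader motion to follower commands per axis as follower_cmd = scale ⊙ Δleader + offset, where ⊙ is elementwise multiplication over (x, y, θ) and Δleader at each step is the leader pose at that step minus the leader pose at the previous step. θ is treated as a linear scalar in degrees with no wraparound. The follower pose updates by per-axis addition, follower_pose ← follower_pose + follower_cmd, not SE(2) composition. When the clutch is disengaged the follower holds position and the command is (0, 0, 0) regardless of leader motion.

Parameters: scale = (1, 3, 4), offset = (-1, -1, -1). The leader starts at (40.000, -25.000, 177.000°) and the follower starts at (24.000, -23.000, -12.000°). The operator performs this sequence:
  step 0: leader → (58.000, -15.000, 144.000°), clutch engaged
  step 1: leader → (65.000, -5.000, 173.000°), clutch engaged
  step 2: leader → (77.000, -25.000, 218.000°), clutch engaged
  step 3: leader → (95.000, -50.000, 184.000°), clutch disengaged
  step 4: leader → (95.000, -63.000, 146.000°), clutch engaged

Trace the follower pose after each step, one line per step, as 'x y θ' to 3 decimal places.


step 0: Δleader=(18.000, 10.000, -33.000°), engaged; cmd=(17.000, 29.000, -133.000°) → follower=(41.000, 6.000, -145.000°)
step 1: Δleader=(7.000, 10.000, 29.000°), engaged; cmd=(6.000, 29.000, 115.000°) → follower=(47.000, 35.000, -30.000°)
step 2: Δleader=(12.000, -20.000, 45.000°), engaged; cmd=(11.000, -61.000, 179.000°) → follower=(58.000, -26.000, 149.000°)
step 3: Δleader=(18.000, -25.000, -34.000°), disengaged; cmd=(0,0,0) → follower holds at (58.000, -26.000, 149.000°)
step 4: Δleader=(0.000, -13.000, -38.000°), engaged; cmd=(-1.000, -40.000, -153.000°) → follower=(57.000, -66.000, -4.000°)

41.000 6.000 -145.000
47.000 35.000 -30.000
58.000 -26.000 149.000
58.000 -26.000 149.000
57.000 -66.000 -4.000


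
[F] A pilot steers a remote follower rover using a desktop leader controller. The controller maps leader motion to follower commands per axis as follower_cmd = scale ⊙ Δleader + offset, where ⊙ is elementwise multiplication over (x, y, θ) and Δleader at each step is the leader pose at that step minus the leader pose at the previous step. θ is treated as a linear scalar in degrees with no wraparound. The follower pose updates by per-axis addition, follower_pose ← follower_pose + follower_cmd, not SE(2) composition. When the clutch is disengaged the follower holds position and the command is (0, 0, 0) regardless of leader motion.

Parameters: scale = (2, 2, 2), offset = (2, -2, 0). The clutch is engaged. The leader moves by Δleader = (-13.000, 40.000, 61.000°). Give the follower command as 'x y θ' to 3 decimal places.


axis x: 2·-13.000 + 2 = -24.000
axis y: 2·40.000 + -2 = 78.000
axis θ: 2·61.000 + 0 = 122.000

-24.000 78.000 122.000


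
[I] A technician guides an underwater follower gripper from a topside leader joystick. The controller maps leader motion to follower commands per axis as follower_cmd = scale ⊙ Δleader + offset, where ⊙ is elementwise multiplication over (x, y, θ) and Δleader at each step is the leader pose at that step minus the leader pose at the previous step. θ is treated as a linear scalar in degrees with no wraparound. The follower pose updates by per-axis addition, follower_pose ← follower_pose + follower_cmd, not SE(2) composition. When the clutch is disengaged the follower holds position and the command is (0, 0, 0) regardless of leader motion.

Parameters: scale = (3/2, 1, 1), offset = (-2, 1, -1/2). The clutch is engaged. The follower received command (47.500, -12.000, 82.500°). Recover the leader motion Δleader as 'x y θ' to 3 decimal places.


33.000 -13.000 83.000

axis x: (47.500 − -2) / (3/2) = 33.000
axis y: (-12.000 − 1) / (1) = -13.000
axis θ: (82.500 − -1/2) / (1) = 83.000


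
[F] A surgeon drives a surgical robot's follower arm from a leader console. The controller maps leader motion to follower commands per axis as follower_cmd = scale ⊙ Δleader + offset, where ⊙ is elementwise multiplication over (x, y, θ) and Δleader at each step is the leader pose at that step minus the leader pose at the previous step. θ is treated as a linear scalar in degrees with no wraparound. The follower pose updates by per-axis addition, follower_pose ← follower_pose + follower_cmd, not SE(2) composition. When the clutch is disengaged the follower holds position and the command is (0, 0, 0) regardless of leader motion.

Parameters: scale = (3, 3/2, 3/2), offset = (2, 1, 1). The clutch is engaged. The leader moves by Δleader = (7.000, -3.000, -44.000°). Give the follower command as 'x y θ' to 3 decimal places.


axis x: 3·7.000 + 2 = 23.000
axis y: 3/2·-3.000 + 1 = -3.500
axis θ: 3/2·-44.000 + 1 = -65.000

23.000 -3.500 -65.000


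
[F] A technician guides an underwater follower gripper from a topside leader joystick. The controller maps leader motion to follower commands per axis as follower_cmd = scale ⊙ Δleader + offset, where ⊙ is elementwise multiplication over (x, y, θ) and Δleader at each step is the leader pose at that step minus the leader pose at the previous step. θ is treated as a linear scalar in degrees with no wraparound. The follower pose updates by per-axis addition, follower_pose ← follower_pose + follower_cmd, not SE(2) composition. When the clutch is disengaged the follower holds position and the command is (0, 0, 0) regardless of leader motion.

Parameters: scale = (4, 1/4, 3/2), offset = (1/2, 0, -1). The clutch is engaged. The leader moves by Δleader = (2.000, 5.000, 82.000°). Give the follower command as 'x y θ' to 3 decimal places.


8.500 1.250 122.000

axis x: 4·2.000 + 1/2 = 8.500
axis y: 1/4·5.000 + 0 = 1.250
axis θ: 3/2·82.000 + -1 = 122.000


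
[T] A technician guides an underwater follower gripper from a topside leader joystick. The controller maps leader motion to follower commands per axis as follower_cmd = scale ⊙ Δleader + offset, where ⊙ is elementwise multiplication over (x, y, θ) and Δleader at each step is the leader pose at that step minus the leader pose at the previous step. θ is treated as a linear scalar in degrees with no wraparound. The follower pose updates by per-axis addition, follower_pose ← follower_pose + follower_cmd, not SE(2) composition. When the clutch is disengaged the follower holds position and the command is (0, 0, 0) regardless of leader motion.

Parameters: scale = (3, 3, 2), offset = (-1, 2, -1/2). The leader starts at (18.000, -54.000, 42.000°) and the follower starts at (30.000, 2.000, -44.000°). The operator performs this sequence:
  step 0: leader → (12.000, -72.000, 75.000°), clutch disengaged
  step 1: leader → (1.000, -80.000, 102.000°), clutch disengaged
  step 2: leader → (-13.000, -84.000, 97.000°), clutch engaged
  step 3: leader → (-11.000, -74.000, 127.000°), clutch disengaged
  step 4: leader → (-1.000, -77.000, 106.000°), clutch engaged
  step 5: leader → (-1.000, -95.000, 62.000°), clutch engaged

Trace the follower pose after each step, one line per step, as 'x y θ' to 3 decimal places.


step 0: Δleader=(-6.000, -18.000, 33.000°), disengaged; cmd=(0,0,0) → follower holds at (30.000, 2.000, -44.000°)
step 1: Δleader=(-11.000, -8.000, 27.000°), disengaged; cmd=(0,0,0) → follower holds at (30.000, 2.000, -44.000°)
step 2: Δleader=(-14.000, -4.000, -5.000°), engaged; cmd=(-43.000, -10.000, -10.500°) → follower=(-13.000, -8.000, -54.500°)
step 3: Δleader=(2.000, 10.000, 30.000°), disengaged; cmd=(0,0,0) → follower holds at (-13.000, -8.000, -54.500°)
step 4: Δleader=(10.000, -3.000, -21.000°), engaged; cmd=(29.000, -7.000, -42.500°) → follower=(16.000, -15.000, -97.000°)
step 5: Δleader=(0.000, -18.000, -44.000°), engaged; cmd=(-1.000, -52.000, -88.500°) → follower=(15.000, -67.000, -185.500°)

30.000 2.000 -44.000
30.000 2.000 -44.000
-13.000 -8.000 -54.500
-13.000 -8.000 -54.500
16.000 -15.000 -97.000
15.000 -67.000 -185.500


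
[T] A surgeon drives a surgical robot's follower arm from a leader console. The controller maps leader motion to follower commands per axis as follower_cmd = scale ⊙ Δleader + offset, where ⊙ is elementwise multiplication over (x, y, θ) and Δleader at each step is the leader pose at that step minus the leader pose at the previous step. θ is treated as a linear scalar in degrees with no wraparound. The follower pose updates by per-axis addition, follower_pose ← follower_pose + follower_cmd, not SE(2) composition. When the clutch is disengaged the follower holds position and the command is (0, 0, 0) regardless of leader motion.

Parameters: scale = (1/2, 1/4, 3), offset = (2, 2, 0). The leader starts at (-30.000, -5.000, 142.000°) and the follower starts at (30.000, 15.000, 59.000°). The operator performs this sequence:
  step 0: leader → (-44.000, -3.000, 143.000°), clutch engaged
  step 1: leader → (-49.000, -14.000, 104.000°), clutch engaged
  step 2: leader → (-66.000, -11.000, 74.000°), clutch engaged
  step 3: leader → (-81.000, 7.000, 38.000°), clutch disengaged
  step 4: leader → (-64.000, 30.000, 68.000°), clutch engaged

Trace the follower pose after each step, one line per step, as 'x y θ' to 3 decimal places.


step 0: Δleader=(-14.000, 2.000, 1.000°), engaged; cmd=(-5.000, 2.500, 3.000°) → follower=(25.000, 17.500, 62.000°)
step 1: Δleader=(-5.000, -11.000, -39.000°), engaged; cmd=(-0.500, -0.750, -117.000°) → follower=(24.500, 16.750, -55.000°)
step 2: Δleader=(-17.000, 3.000, -30.000°), engaged; cmd=(-6.500, 2.750, -90.000°) → follower=(18.000, 19.500, -145.000°)
step 3: Δleader=(-15.000, 18.000, -36.000°), disengaged; cmd=(0,0,0) → follower holds at (18.000, 19.500, -145.000°)
step 4: Δleader=(17.000, 23.000, 30.000°), engaged; cmd=(10.500, 7.750, 90.000°) → follower=(28.500, 27.250, -55.000°)

25.000 17.500 62.000
24.500 16.750 -55.000
18.000 19.500 -145.000
18.000 19.500 -145.000
28.500 27.250 -55.000


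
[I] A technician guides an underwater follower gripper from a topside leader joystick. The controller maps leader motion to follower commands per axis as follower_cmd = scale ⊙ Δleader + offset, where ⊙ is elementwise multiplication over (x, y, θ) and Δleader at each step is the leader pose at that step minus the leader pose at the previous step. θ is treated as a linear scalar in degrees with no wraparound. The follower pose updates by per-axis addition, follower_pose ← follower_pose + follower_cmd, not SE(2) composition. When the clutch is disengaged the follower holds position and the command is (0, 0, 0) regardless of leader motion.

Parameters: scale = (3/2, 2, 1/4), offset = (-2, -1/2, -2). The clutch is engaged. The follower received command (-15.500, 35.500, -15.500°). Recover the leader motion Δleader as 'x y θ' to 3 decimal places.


-9.000 18.000 -54.000

axis x: (-15.500 − -2) / (3/2) = -9.000
axis y: (35.500 − -1/2) / (2) = 18.000
axis θ: (-15.500 − -2) / (1/4) = -54.000


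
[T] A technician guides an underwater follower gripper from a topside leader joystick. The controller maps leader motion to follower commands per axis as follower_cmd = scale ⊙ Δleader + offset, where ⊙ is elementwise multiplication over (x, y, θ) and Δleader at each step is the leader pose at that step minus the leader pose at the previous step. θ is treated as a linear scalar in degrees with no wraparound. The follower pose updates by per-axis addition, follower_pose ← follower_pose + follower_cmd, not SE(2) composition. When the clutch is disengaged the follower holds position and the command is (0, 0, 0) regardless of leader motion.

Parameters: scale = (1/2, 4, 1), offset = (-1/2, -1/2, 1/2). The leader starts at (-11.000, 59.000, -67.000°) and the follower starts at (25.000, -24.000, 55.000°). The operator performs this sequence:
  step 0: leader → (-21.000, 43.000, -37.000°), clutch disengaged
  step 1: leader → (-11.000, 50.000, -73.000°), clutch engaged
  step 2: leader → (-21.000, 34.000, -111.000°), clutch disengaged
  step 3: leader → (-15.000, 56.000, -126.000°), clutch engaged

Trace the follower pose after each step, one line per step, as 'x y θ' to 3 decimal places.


25.000 -24.000 55.000
29.500 3.500 19.500
29.500 3.500 19.500
32.000 91.000 5.000

step 0: Δleader=(-10.000, -16.000, 30.000°), disengaged; cmd=(0,0,0) → follower holds at (25.000, -24.000, 55.000°)
step 1: Δleader=(10.000, 7.000, -36.000°), engaged; cmd=(4.500, 27.500, -35.500°) → follower=(29.500, 3.500, 19.500°)
step 2: Δleader=(-10.000, -16.000, -38.000°), disengaged; cmd=(0,0,0) → follower holds at (29.500, 3.500, 19.500°)
step 3: Δleader=(6.000, 22.000, -15.000°), engaged; cmd=(2.500, 87.500, -14.500°) → follower=(32.000, 91.000, 5.000°)


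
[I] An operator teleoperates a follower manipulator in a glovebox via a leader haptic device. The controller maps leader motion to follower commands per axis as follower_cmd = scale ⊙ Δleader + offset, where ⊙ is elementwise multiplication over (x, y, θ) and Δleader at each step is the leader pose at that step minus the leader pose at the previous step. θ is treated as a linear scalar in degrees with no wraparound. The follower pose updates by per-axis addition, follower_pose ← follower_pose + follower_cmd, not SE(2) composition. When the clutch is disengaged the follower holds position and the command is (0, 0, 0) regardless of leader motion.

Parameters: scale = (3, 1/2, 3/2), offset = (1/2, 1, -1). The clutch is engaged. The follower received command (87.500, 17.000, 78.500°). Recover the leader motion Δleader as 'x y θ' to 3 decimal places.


axis x: (87.500 − 1/2) / (3) = 29.000
axis y: (17.000 − 1) / (1/2) = 32.000
axis θ: (78.500 − -1) / (3/2) = 53.000

29.000 32.000 53.000


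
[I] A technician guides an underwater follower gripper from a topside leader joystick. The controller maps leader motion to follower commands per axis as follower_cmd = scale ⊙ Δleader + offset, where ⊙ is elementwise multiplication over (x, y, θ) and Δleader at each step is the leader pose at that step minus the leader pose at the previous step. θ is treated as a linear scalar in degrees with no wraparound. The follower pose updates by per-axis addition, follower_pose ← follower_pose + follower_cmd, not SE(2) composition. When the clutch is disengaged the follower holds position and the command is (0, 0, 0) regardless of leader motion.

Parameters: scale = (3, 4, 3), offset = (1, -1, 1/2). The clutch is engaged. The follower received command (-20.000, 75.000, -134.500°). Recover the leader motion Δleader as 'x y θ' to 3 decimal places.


-7.000 19.000 -45.000

axis x: (-20.000 − 1) / (3) = -7.000
axis y: (75.000 − -1) / (4) = 19.000
axis θ: (-134.500 − 1/2) / (3) = -45.000


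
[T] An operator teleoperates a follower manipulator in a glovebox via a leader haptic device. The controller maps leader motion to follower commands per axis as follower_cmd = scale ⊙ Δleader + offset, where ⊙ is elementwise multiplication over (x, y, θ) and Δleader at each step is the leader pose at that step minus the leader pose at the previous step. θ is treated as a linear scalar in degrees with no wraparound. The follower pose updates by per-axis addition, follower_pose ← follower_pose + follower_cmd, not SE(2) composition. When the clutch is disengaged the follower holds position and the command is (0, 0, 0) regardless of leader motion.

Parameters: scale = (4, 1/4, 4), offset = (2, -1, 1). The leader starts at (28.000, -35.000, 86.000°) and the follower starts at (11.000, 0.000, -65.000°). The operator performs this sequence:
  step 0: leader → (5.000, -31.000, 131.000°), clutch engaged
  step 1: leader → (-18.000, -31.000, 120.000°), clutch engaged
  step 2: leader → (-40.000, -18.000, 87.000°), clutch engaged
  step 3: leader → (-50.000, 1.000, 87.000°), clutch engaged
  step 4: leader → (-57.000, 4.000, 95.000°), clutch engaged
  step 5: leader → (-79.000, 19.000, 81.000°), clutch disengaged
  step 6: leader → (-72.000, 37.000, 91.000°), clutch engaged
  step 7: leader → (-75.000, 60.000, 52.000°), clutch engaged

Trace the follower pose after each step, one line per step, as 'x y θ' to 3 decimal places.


-79.000 0.000 116.000
-169.000 -1.000 73.000
-255.000 1.250 -58.000
-293.000 5.000 -57.000
-319.000 4.750 -24.000
-319.000 4.750 -24.000
-289.000 8.250 17.000
-299.000 13.000 -138.000

step 0: Δleader=(-23.000, 4.000, 45.000°), engaged; cmd=(-90.000, 0.000, 181.000°) → follower=(-79.000, 0.000, 116.000°)
step 1: Δleader=(-23.000, 0.000, -11.000°), engaged; cmd=(-90.000, -1.000, -43.000°) → follower=(-169.000, -1.000, 73.000°)
step 2: Δleader=(-22.000, 13.000, -33.000°), engaged; cmd=(-86.000, 2.250, -131.000°) → follower=(-255.000, 1.250, -58.000°)
step 3: Δleader=(-10.000, 19.000, 0.000°), engaged; cmd=(-38.000, 3.750, 1.000°) → follower=(-293.000, 5.000, -57.000°)
step 4: Δleader=(-7.000, 3.000, 8.000°), engaged; cmd=(-26.000, -0.250, 33.000°) → follower=(-319.000, 4.750, -24.000°)
step 5: Δleader=(-22.000, 15.000, -14.000°), disengaged; cmd=(0,0,0) → follower holds at (-319.000, 4.750, -24.000°)
step 6: Δleader=(7.000, 18.000, 10.000°), engaged; cmd=(30.000, 3.500, 41.000°) → follower=(-289.000, 8.250, 17.000°)
step 7: Δleader=(-3.000, 23.000, -39.000°), engaged; cmd=(-10.000, 4.750, -155.000°) → follower=(-299.000, 13.000, -138.000°)


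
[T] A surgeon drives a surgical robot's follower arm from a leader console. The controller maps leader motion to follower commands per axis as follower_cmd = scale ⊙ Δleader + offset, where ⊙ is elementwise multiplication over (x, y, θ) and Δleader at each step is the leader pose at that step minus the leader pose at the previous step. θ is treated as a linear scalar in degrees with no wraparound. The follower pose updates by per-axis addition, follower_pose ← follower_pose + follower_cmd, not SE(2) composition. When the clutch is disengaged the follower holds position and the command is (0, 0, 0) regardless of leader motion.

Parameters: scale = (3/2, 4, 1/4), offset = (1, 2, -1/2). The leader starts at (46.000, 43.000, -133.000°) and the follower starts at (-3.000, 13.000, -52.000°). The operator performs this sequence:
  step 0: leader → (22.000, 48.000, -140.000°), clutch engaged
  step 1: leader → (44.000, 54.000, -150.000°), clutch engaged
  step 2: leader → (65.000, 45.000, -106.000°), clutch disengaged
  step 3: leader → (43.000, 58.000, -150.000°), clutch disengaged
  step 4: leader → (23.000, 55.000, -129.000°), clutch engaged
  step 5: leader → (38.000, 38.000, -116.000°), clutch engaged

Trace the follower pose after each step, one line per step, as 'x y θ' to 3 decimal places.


step 0: Δleader=(-24.000, 5.000, -7.000°), engaged; cmd=(-35.000, 22.000, -2.250°) → follower=(-38.000, 35.000, -54.250°)
step 1: Δleader=(22.000, 6.000, -10.000°), engaged; cmd=(34.000, 26.000, -3.000°) → follower=(-4.000, 61.000, -57.250°)
step 2: Δleader=(21.000, -9.000, 44.000°), disengaged; cmd=(0,0,0) → follower holds at (-4.000, 61.000, -57.250°)
step 3: Δleader=(-22.000, 13.000, -44.000°), disengaged; cmd=(0,0,0) → follower holds at (-4.000, 61.000, -57.250°)
step 4: Δleader=(-20.000, -3.000, 21.000°), engaged; cmd=(-29.000, -10.000, 4.750°) → follower=(-33.000, 51.000, -52.500°)
step 5: Δleader=(15.000, -17.000, 13.000°), engaged; cmd=(23.500, -66.000, 2.750°) → follower=(-9.500, -15.000, -49.750°)

-38.000 35.000 -54.250
-4.000 61.000 -57.250
-4.000 61.000 -57.250
-4.000 61.000 -57.250
-33.000 51.000 -52.500
-9.500 -15.000 -49.750


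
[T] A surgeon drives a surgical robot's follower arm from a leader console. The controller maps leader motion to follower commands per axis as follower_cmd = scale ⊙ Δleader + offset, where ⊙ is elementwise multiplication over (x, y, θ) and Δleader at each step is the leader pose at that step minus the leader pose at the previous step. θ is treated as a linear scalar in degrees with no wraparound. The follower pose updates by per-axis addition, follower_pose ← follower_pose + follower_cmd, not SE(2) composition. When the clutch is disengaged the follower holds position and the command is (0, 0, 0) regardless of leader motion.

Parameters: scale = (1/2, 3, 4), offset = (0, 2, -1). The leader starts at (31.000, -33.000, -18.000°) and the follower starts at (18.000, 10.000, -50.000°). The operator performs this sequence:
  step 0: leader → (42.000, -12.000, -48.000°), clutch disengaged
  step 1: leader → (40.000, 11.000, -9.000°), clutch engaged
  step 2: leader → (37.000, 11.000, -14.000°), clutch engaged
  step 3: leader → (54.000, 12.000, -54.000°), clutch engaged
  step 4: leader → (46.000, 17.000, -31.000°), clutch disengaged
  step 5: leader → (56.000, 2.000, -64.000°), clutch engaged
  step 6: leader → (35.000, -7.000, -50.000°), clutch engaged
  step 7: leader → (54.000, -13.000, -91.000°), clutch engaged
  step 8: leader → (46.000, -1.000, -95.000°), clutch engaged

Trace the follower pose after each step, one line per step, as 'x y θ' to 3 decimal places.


18.000 10.000 -50.000
17.000 81.000 105.000
15.500 83.000 84.000
24.000 88.000 -77.000
24.000 88.000 -77.000
29.000 45.000 -210.000
18.500 20.000 -155.000
28.000 4.000 -320.000
24.000 42.000 -337.000

step 0: Δleader=(11.000, 21.000, -30.000°), disengaged; cmd=(0,0,0) → follower holds at (18.000, 10.000, -50.000°)
step 1: Δleader=(-2.000, 23.000, 39.000°), engaged; cmd=(-1.000, 71.000, 155.000°) → follower=(17.000, 81.000, 105.000°)
step 2: Δleader=(-3.000, 0.000, -5.000°), engaged; cmd=(-1.500, 2.000, -21.000°) → follower=(15.500, 83.000, 84.000°)
step 3: Δleader=(17.000, 1.000, -40.000°), engaged; cmd=(8.500, 5.000, -161.000°) → follower=(24.000, 88.000, -77.000°)
step 4: Δleader=(-8.000, 5.000, 23.000°), disengaged; cmd=(0,0,0) → follower holds at (24.000, 88.000, -77.000°)
step 5: Δleader=(10.000, -15.000, -33.000°), engaged; cmd=(5.000, -43.000, -133.000°) → follower=(29.000, 45.000, -210.000°)
step 6: Δleader=(-21.000, -9.000, 14.000°), engaged; cmd=(-10.500, -25.000, 55.000°) → follower=(18.500, 20.000, -155.000°)
step 7: Δleader=(19.000, -6.000, -41.000°), engaged; cmd=(9.500, -16.000, -165.000°) → follower=(28.000, 4.000, -320.000°)
step 8: Δleader=(-8.000, 12.000, -4.000°), engaged; cmd=(-4.000, 38.000, -17.000°) → follower=(24.000, 42.000, -337.000°)


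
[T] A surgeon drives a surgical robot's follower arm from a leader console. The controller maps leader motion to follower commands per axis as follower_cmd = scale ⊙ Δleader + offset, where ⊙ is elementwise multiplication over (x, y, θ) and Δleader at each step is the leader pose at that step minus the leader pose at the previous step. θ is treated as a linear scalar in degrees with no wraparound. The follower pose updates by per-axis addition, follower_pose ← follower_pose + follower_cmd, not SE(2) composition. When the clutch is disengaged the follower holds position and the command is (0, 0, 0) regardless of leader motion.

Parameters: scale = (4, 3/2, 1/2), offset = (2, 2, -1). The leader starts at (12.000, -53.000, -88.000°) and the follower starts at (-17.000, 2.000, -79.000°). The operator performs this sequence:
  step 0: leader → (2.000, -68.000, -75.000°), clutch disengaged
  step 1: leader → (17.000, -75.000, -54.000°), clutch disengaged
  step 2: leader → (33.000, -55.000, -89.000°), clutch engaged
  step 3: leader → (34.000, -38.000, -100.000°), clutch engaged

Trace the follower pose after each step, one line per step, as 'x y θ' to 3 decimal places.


step 0: Δleader=(-10.000, -15.000, 13.000°), disengaged; cmd=(0,0,0) → follower holds at (-17.000, 2.000, -79.000°)
step 1: Δleader=(15.000, -7.000, 21.000°), disengaged; cmd=(0,0,0) → follower holds at (-17.000, 2.000, -79.000°)
step 2: Δleader=(16.000, 20.000, -35.000°), engaged; cmd=(66.000, 32.000, -18.500°) → follower=(49.000, 34.000, -97.500°)
step 3: Δleader=(1.000, 17.000, -11.000°), engaged; cmd=(6.000, 27.500, -6.500°) → follower=(55.000, 61.500, -104.000°)

-17.000 2.000 -79.000
-17.000 2.000 -79.000
49.000 34.000 -97.500
55.000 61.500 -104.000


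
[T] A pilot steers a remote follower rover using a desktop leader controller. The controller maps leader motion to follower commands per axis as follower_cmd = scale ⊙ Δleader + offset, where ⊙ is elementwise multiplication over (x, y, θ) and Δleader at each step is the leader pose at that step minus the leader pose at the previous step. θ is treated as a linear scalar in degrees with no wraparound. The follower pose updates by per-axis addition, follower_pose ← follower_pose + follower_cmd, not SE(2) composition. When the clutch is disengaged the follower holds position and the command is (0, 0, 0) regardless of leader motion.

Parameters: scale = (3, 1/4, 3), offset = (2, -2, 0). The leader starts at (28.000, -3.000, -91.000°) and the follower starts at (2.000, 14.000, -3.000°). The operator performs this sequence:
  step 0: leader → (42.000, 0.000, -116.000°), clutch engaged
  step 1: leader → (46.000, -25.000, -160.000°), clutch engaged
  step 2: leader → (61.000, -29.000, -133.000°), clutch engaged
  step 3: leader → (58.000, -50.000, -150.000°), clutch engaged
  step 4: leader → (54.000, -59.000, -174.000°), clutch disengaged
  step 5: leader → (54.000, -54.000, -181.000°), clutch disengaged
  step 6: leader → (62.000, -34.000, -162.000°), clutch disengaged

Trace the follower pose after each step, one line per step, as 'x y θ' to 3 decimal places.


step 0: Δleader=(14.000, 3.000, -25.000°), engaged; cmd=(44.000, -1.250, -75.000°) → follower=(46.000, 12.750, -78.000°)
step 1: Δleader=(4.000, -25.000, -44.000°), engaged; cmd=(14.000, -8.250, -132.000°) → follower=(60.000, 4.500, -210.000°)
step 2: Δleader=(15.000, -4.000, 27.000°), engaged; cmd=(47.000, -3.000, 81.000°) → follower=(107.000, 1.500, -129.000°)
step 3: Δleader=(-3.000, -21.000, -17.000°), engaged; cmd=(-7.000, -7.250, -51.000°) → follower=(100.000, -5.750, -180.000°)
step 4: Δleader=(-4.000, -9.000, -24.000°), disengaged; cmd=(0,0,0) → follower holds at (100.000, -5.750, -180.000°)
step 5: Δleader=(0.000, 5.000, -7.000°), disengaged; cmd=(0,0,0) → follower holds at (100.000, -5.750, -180.000°)
step 6: Δleader=(8.000, 20.000, 19.000°), disengaged; cmd=(0,0,0) → follower holds at (100.000, -5.750, -180.000°)

46.000 12.750 -78.000
60.000 4.500 -210.000
107.000 1.500 -129.000
100.000 -5.750 -180.000
100.000 -5.750 -180.000
100.000 -5.750 -180.000
100.000 -5.750 -180.000


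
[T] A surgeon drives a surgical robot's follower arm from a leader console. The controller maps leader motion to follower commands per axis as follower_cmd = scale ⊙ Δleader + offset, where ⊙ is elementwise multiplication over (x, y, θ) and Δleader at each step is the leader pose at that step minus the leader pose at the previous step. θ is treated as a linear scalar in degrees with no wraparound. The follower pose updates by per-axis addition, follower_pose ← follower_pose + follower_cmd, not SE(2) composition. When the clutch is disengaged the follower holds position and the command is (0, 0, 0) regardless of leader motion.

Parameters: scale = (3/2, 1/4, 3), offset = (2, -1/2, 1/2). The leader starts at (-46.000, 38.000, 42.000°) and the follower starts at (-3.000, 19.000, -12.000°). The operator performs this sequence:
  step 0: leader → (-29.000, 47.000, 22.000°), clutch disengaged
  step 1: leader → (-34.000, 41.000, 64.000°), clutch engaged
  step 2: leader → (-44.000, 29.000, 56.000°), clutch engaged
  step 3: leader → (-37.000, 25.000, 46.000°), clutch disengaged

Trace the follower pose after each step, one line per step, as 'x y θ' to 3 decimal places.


-3.000 19.000 -12.000
-8.500 17.000 114.500
-21.500 13.500 91.000
-21.500 13.500 91.000

step 0: Δleader=(17.000, 9.000, -20.000°), disengaged; cmd=(0,0,0) → follower holds at (-3.000, 19.000, -12.000°)
step 1: Δleader=(-5.000, -6.000, 42.000°), engaged; cmd=(-5.500, -2.000, 126.500°) → follower=(-8.500, 17.000, 114.500°)
step 2: Δleader=(-10.000, -12.000, -8.000°), engaged; cmd=(-13.000, -3.500, -23.500°) → follower=(-21.500, 13.500, 91.000°)
step 3: Δleader=(7.000, -4.000, -10.000°), disengaged; cmd=(0,0,0) → follower holds at (-21.500, 13.500, 91.000°)


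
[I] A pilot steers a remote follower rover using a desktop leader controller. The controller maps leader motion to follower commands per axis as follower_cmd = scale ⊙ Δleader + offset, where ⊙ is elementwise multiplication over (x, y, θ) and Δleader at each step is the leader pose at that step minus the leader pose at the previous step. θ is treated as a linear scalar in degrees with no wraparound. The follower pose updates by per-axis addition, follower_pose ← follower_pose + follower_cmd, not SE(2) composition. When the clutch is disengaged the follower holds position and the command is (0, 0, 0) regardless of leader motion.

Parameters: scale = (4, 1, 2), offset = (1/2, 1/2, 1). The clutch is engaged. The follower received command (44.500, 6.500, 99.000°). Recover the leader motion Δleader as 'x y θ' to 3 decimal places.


axis x: (44.500 − 1/2) / (4) = 11.000
axis y: (6.500 − 1/2) / (1) = 6.000
axis θ: (99.000 − 1) / (2) = 49.000

11.000 6.000 49.000


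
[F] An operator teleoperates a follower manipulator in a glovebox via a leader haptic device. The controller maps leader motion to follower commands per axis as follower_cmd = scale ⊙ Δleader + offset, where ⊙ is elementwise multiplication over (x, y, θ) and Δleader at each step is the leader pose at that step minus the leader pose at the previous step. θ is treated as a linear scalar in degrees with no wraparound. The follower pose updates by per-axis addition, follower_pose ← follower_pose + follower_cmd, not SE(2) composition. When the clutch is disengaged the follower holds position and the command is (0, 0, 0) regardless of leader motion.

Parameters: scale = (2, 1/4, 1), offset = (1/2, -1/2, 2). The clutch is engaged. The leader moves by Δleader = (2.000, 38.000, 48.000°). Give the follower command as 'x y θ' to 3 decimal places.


4.500 9.000 50.000

axis x: 2·2.000 + 1/2 = 4.500
axis y: 1/4·38.000 + -1/2 = 9.000
axis θ: 1·48.000 + 2 = 50.000
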